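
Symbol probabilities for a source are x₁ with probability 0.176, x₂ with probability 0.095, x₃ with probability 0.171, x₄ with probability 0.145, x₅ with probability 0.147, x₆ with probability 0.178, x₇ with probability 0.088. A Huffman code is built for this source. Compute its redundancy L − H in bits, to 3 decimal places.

Entropy H = −Σ p log₂ p ≈ 2.7618 bits.
Huffman merges: 11/125+19/200→183/1000; 29/200+147/1000→73/250; 171/1000+22/125→347/1000; 89/500+183/1000→361/1000; 73/250+347/1000→639/1000; 361/1000+639/1000→1. L = 1411/500 ≈ 2.8220.
L − H = 2.8220 − 2.7618 = 0.060 bits.

0.060 bits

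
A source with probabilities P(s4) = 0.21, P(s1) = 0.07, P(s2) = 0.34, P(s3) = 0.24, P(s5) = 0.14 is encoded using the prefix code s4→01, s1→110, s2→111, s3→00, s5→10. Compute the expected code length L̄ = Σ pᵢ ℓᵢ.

L̄ = Σ pᵢ·ℓᵢ = 0.21·2 + 0.07·3 + 0.34·3 + 0.24·2 + 0.14·2 = 2.41 bits/symbol.

2.41 bits/symbol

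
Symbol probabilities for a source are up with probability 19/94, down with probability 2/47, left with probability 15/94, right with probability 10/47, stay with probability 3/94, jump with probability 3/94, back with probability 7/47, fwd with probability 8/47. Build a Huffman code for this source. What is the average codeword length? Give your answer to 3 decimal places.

2.755 bits/symbol

Repeatedly combine the two least-probable nodes; the expected code length is the sum of the merged weights.
merge 3/94 + 3/94 → 3/47
merge 2/47 + 3/47 → 5/47
merge 5/47 + 7/47 → 12/47
merge 15/94 + 8/47 → 31/94
merge 19/94 + 10/47 → 39/94
merge 12/47 + 31/94 → 55/94
merge 39/94 + 55/94 → 1
L = 3/47 + 5/47 + 12/47 + 31/94 + 39/94 + 55/94 + 1 = 259/94 ≈ 2.755 bits/symbol.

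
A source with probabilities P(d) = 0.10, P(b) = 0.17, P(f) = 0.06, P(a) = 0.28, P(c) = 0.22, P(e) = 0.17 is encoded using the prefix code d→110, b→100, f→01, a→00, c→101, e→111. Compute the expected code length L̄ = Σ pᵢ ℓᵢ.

L̄ = Σ pᵢ·ℓᵢ = 0.10·3 + 0.17·3 + 0.06·2 + 0.28·2 + 0.22·3 + 0.17·3 = 2.66 bits/symbol.

2.66 bits/symbol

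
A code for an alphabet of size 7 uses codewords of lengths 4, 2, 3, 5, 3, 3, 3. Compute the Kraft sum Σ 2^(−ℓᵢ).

With common denominator 2^5 = 32: Σ 2^(−ℓᵢ) = 2/32 + 8/32 + 4/32 + 1/32 + 4/32 + 4/32 + 4/32 = 27/32 = 0.84375.

0.84375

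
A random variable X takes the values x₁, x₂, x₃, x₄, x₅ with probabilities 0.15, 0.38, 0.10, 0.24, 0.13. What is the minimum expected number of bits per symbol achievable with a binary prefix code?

2.23 bits/symbol

Repeatedly combine the two least-probable nodes; the expected code length is the sum of the merged weights.
merge 1/10 + 13/100 → 23/100
merge 3/20 + 23/100 → 19/50
merge 6/25 + 19/50 → 31/50
merge 19/50 + 31/50 → 1
L = 23/100 + 19/50 + 31/50 + 1 = 223/100 = 2.23 bits/symbol.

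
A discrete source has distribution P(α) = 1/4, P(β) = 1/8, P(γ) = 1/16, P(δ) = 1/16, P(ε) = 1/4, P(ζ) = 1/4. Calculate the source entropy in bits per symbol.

Each probability is a power of 1/2, so log₂(1/p) is an integer.
H = Σ p·log₂(1/p) = 1/4·2 + 1/8·3 + 1/16·4 + 1/16·4 + 1/4·2 + 1/4·2 = 2.375 bits.

2.375 bits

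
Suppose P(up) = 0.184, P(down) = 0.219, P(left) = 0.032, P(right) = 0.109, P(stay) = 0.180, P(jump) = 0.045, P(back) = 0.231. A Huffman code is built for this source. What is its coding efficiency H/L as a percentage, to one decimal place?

97.9%

Entropy H = −Σ p log₂ p ≈ 2.5716 bits.
Huffman merges: 4/125+9/200→77/1000; 77/1000+109/1000→93/500; 9/50+23/125→91/250; 93/500+219/1000→81/200; 231/1000+91/250→119/200; 81/200+119/200→1. L = 2627/1000 ≈ 2.6270.
Efficiency = H/L = 2.5716/2.6270 = 97.9%.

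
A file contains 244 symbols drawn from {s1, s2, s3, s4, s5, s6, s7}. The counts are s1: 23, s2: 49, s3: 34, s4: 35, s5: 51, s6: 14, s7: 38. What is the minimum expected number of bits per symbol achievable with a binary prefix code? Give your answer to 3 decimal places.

Probabilities are the counts divided by 244.
Repeatedly combine the two least-probable nodes; the expected code length is the sum of the merged weights.
merge 7/122 + 23/244 → 37/244
merge 17/122 + 35/244 → 69/244
merge 37/244 + 19/122 → 75/244
merge 49/244 + 51/244 → 25/61
merge 69/244 + 75/244 → 36/61
merge 25/61 + 36/61 → 1
L = 37/244 + 69/244 + 75/244 + 25/61 + 36/61 + 1 = 669/244 ≈ 2.742 bits/symbol.

2.742 bits/symbol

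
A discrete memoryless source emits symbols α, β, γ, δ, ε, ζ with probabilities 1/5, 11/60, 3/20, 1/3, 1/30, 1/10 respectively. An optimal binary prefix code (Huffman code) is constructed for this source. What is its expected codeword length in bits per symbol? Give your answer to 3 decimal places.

2.417 bits/symbol

Repeatedly combine the two least-probable nodes; the expected code length is the sum of the merged weights.
merge 1/30 + 1/10 → 2/15
merge 2/15 + 3/20 → 17/60
merge 11/60 + 1/5 → 23/60
merge 17/60 + 1/3 → 37/60
merge 23/60 + 37/60 → 1
L = 2/15 + 17/60 + 23/60 + 37/60 + 1 = 29/12 ≈ 2.417 bits/symbol.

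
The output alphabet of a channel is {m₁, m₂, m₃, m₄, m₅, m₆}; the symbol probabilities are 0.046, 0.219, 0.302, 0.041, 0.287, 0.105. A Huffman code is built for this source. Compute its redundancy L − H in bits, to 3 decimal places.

0.026 bits

Entropy H = −Σ p log₂ p ≈ 2.2530 bits.
Huffman merges: 41/1000+23/500→87/1000; 87/1000+21/200→24/125; 24/125+219/1000→411/1000; 287/1000+151/500→589/1000; 411/1000+589/1000→1. L = 2279/1000 ≈ 2.2790.
L − H = 2.2790 − 2.2530 = 0.026 bits.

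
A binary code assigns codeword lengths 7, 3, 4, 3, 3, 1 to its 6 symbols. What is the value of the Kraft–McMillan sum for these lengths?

With common denominator 2^7 = 128: Σ 2^(−ℓᵢ) = 1/128 + 16/128 + 8/128 + 16/128 + 16/128 + 64/128 = 121/128 = 0.9453125.

0.9453125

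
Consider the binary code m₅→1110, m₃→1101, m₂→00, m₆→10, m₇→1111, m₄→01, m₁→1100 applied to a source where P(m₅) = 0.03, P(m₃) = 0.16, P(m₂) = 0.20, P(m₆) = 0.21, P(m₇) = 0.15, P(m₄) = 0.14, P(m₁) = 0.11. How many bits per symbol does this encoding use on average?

2.9 bits/symbol

L̄ = Σ pᵢ·ℓᵢ = 0.03·4 + 0.16·4 + 0.20·2 + 0.21·2 + 0.15·4 + 0.14·2 + 0.11·4 = 2.9 bits/symbol.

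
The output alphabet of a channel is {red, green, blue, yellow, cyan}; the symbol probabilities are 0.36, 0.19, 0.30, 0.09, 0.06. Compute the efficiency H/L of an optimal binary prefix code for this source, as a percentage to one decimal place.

96.9%

Entropy H = −Σ p log₂ p ≈ 2.0631 bits.
Huffman merges: 3/50+9/100→3/20; 3/20+19/100→17/50; 3/10+17/50→16/25; 9/25+16/25→1. L = 213/100 ≈ 2.1300.
Efficiency = H/L = 2.0631/2.1300 = 96.9%.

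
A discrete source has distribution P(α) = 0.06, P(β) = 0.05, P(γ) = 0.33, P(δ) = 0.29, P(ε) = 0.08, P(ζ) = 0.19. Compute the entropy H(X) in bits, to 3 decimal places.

2.252 bits

H = −Σ pᵢ log₂ pᵢ.
−0.06·log₂(0.06) = 0.2435
−0.05·log₂(0.05) = 0.2161
−0.33·log₂(0.33) = 0.5278
−0.29·log₂(0.29) = 0.5179
−0.08·log₂(0.08) = 0.2915
−0.19·log₂(0.19) = 0.4552
Sum ≈ 2.2521 → 2.252 bits.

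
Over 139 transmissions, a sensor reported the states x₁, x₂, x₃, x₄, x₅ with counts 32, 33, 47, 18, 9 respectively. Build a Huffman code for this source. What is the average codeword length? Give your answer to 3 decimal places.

2.194 bits/symbol

Probabilities are the counts divided by 139.
Repeatedly combine the two least-probable nodes; the expected code length is the sum of the merged weights.
merge 9/139 + 18/139 → 27/139
merge 27/139 + 32/139 → 59/139
merge 33/139 + 47/139 → 80/139
merge 59/139 + 80/139 → 1
L = 27/139 + 59/139 + 80/139 + 1 = 305/139 ≈ 2.194 bits/symbol.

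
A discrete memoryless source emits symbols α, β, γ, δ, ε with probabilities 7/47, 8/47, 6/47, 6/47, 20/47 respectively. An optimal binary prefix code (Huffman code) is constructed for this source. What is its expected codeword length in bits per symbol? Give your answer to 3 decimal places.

Repeatedly combine the two least-probable nodes; the expected code length is the sum of the merged weights.
merge 6/47 + 6/47 → 12/47
merge 7/47 + 8/47 → 15/47
merge 12/47 + 15/47 → 27/47
merge 20/47 + 27/47 → 1
L = 12/47 + 15/47 + 27/47 + 1 = 101/47 ≈ 2.149 bits/symbol.

2.149 bits/symbol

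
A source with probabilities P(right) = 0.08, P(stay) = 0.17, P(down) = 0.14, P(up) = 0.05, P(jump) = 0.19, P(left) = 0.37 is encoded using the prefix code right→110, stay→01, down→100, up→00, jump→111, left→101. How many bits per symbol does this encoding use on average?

2.78 bits/symbol

L̄ = Σ pᵢ·ℓᵢ = 0.08·3 + 0.17·2 + 0.14·3 + 0.05·2 + 0.19·3 + 0.37·3 = 2.78 bits/symbol.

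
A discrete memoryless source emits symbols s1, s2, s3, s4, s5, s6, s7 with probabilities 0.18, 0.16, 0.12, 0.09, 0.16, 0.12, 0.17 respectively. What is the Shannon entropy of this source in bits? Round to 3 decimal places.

H = −Σ pᵢ log₂ pᵢ.
−0.18·log₂(0.18) = 0.4453
−0.16·log₂(0.16) = 0.4230
−0.12·log₂(0.12) = 0.3671
−0.09·log₂(0.09) = 0.3127
−0.16·log₂(0.16) = 0.4230
−0.12·log₂(0.12) = 0.3671
−0.17·log₂(0.17) = 0.4346
Sum ≈ 2.7727 → 2.773 bits.

2.773 bits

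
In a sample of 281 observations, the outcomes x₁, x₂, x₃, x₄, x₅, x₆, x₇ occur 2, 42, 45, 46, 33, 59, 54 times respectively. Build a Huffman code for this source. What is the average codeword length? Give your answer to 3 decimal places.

2.722 bits/symbol

Probabilities are the counts divided by 281.
Repeatedly combine the two least-probable nodes; the expected code length is the sum of the merged weights.
merge 2/281 + 33/281 → 35/281
merge 35/281 + 42/281 → 77/281
merge 45/281 + 46/281 → 91/281
merge 54/281 + 59/281 → 113/281
merge 77/281 + 91/281 → 168/281
merge 113/281 + 168/281 → 1
L = 35/281 + 77/281 + 91/281 + 113/281 + 168/281 + 1 = 765/281 ≈ 2.722 bits/symbol.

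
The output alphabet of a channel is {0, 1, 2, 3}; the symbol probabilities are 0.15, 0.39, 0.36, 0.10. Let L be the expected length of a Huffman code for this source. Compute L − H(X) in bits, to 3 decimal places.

0.057 bits

Entropy H = −Σ p log₂ p ≈ 1.8031 bits.
Huffman merges: 1/10+3/20→1/4; 1/4+9/25→61/100; 39/100+61/100→1. L = 93/50 ≈ 1.8600.
L − H = 1.8600 − 1.8031 = 0.057 bits.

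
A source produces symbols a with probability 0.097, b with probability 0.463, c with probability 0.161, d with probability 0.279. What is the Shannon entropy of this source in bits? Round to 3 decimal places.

H = −Σ pᵢ log₂ pᵢ.
−0.097·log₂(0.097) = 0.3265
−0.463·log₂(0.463) = 0.5144
−0.161·log₂(0.161) = 0.4242
−0.279·log₂(0.279) = 0.5138
Sum ≈ 1.7789 → 1.779 bits.

1.779 bits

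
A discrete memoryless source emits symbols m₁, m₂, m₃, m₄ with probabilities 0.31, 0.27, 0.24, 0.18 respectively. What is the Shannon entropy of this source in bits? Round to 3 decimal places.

H = −Σ pᵢ log₂ pᵢ.
−0.31·log₂(0.31) = 0.5238
−0.27·log₂(0.27) = 0.5100
−0.24·log₂(0.24) = 0.4941
−0.18·log₂(0.18) = 0.4453
Sum ≈ 1.9733 → 1.973 bits.

1.973 bits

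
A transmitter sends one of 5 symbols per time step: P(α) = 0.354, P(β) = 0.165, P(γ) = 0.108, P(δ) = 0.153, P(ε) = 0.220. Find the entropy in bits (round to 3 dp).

2.201 bits

H = −Σ pᵢ log₂ pᵢ.
−0.354·log₂(0.354) = 0.5304
−0.165·log₂(0.165) = 0.4289
−0.108·log₂(0.108) = 0.3468
−0.153·log₂(0.153) = 0.4144
−0.220·log₂(0.220) = 0.4806
Sum ≈ 2.2010 → 2.201 bits.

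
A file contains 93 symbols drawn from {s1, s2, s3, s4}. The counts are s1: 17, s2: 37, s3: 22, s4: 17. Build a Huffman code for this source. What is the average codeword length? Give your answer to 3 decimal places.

1.968 bits/symbol

Probabilities are the counts divided by 93.
Repeatedly combine the two least-probable nodes; the expected code length is the sum of the merged weights.
merge 17/93 + 17/93 → 34/93
merge 22/93 + 34/93 → 56/93
merge 37/93 + 56/93 → 1
L = 34/93 + 56/93 + 1 = 61/31 ≈ 1.968 bits/symbol.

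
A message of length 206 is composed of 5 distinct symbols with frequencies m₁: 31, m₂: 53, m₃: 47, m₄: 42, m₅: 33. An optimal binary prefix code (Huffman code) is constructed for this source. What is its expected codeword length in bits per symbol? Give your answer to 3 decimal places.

2.311 bits/symbol

Probabilities are the counts divided by 206.
Repeatedly combine the two least-probable nodes; the expected code length is the sum of the merged weights.
merge 31/206 + 33/206 → 32/103
merge 21/103 + 47/206 → 89/206
merge 53/206 + 32/103 → 117/206
merge 89/206 + 117/206 → 1
L = 32/103 + 89/206 + 117/206 + 1 = 238/103 ≈ 2.311 bits/symbol.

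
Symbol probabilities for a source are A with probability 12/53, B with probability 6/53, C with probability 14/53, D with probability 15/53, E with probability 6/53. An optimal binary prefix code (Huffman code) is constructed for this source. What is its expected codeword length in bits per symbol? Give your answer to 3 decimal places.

2.226 bits/symbol

Repeatedly combine the two least-probable nodes; the expected code length is the sum of the merged weights.
merge 6/53 + 6/53 → 12/53
merge 12/53 + 12/53 → 24/53
merge 14/53 + 15/53 → 29/53
merge 24/53 + 29/53 → 1
L = 12/53 + 24/53 + 29/53 + 1 = 118/53 ≈ 2.226 bits/symbol.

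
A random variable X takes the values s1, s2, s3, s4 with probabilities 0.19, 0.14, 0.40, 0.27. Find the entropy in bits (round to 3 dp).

H = −Σ pᵢ log₂ pᵢ.
−0.19·log₂(0.19) = 0.4552
−0.14·log₂(0.14) = 0.3971
−0.40·log₂(0.40) = 0.5288
−0.27·log₂(0.27) = 0.5100
Sum ≈ 1.8911 → 1.891 bits.

1.891 bits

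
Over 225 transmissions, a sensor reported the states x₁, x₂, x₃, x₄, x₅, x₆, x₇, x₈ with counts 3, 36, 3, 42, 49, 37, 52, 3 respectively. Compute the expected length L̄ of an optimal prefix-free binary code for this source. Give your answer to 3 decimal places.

Probabilities are the counts divided by 225.
Repeatedly combine the two least-probable nodes; the expected code length is the sum of the merged weights.
merge 1/75 + 1/75 → 2/75
merge 1/75 + 2/75 → 1/25
merge 1/25 + 4/25 → 1/5
merge 37/225 + 14/75 → 79/225
merge 1/5 + 49/225 → 94/225
merge 52/225 + 79/225 → 131/225
merge 94/225 + 131/225 → 1
L = 2/75 + 1/25 + 1/5 + 79/225 + 94/225 + 131/225 + 1 = 589/225 ≈ 2.618 bits/symbol.

2.618 bits/symbol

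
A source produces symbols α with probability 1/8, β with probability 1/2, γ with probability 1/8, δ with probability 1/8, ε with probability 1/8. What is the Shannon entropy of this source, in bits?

Each probability is a power of 1/2, so log₂(1/p) is an integer.
H = Σ p·log₂(1/p) = 1/8·3 + 1/2·1 + 1/8·3 + 1/8·3 + 1/8·3 = 2 bits.

2 bits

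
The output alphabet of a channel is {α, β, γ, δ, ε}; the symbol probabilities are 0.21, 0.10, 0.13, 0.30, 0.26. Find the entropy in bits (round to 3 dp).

2.214 bits

H = −Σ pᵢ log₂ pᵢ.
−0.21·log₂(0.21) = 0.4728
−0.10·log₂(0.10) = 0.3322
−0.13·log₂(0.13) = 0.3826
−0.30·log₂(0.30) = 0.5211
−0.26·log₂(0.26) = 0.5053
Sum ≈ 2.2140 → 2.214 bits.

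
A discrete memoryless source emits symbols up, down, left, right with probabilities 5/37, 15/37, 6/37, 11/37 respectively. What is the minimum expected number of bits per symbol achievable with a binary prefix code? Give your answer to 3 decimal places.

1.892 bits/symbol

Repeatedly combine the two least-probable nodes; the expected code length is the sum of the merged weights.
merge 5/37 + 6/37 → 11/37
merge 11/37 + 11/37 → 22/37
merge 15/37 + 22/37 → 1
L = 11/37 + 22/37 + 1 = 70/37 ≈ 1.892 bits/symbol.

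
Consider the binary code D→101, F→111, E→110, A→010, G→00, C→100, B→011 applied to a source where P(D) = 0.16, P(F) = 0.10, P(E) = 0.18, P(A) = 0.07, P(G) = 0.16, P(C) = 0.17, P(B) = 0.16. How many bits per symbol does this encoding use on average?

L̄ = Σ pᵢ·ℓᵢ = 0.16·3 + 0.10·3 + 0.18·3 + 0.07·3 + 0.16·2 + 0.17·3 + 0.16·3 = 2.84 bits/symbol.

2.84 bits/symbol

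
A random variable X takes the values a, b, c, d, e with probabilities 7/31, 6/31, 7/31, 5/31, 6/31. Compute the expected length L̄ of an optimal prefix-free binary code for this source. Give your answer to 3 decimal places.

Repeatedly combine the two least-probable nodes; the expected code length is the sum of the merged weights.
merge 5/31 + 6/31 → 11/31
merge 6/31 + 7/31 → 13/31
merge 7/31 + 11/31 → 18/31
merge 13/31 + 18/31 → 1
L = 11/31 + 13/31 + 18/31 + 1 = 73/31 ≈ 2.355 bits/symbol.

2.355 bits/symbol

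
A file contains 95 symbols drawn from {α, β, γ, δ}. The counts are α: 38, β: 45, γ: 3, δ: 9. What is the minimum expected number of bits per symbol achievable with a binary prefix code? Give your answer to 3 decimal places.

Probabilities are the counts divided by 95.
Repeatedly combine the two least-probable nodes; the expected code length is the sum of the merged weights.
merge 3/95 + 9/95 → 12/95
merge 12/95 + 2/5 → 10/19
merge 9/19 + 10/19 → 1
L = 12/95 + 10/19 + 1 = 157/95 ≈ 1.653 bits/symbol.

1.653 bits/symbol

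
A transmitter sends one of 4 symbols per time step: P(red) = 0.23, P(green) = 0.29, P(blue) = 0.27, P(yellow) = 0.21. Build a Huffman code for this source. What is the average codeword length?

Repeatedly combine the two least-probable nodes; the expected code length is the sum of the merged weights.
merge 21/100 + 23/100 → 11/25
merge 27/100 + 29/100 → 14/25
merge 11/25 + 14/25 → 1
L = 11/25 + 14/25 + 1 = 2 bits/symbol.

2 bits/symbol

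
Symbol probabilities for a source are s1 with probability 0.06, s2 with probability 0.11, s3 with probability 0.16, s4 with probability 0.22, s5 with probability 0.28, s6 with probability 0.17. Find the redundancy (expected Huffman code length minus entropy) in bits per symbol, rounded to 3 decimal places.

Entropy H = −Σ p log₂ p ≈ 2.4462 bits.
Huffman merges: 3/50+11/100→17/100; 4/25+17/100→33/100; 17/100+11/50→39/100; 7/25+33/100→61/100; 39/100+61/100→1. L = 5/2 ≈ 2.5000.
L − H = 2.5000 − 2.4462 = 0.054 bits.

0.054 bits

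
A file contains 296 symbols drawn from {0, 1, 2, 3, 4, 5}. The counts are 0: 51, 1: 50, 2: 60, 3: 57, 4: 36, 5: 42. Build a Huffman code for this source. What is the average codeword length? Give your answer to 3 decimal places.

Probabilities are the counts divided by 296.
Repeatedly combine the two least-probable nodes; the expected code length is the sum of the merged weights.
merge 9/74 + 21/148 → 39/148
merge 25/148 + 51/296 → 101/296
merge 57/296 + 15/74 → 117/296
merge 39/148 + 101/296 → 179/296
merge 117/296 + 179/296 → 1
L = 39/148 + 101/296 + 117/296 + 179/296 + 1 = 771/296 ≈ 2.605 bits/symbol.

2.605 bits/symbol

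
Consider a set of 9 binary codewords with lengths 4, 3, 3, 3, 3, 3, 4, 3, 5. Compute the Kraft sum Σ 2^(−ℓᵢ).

With common denominator 2^5 = 32: Σ 2^(−ℓᵢ) = 2/32 + 4/32 + 4/32 + 4/32 + 4/32 + 4/32 + 2/32 + 4/32 + 1/32 = 29/32 = 0.90625.

0.90625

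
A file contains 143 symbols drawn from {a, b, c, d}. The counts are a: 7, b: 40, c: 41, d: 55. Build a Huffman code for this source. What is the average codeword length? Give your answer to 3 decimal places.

1.944 bits/symbol

Probabilities are the counts divided by 143.
Repeatedly combine the two least-probable nodes; the expected code length is the sum of the merged weights.
merge 7/143 + 40/143 → 47/143
merge 41/143 + 47/143 → 8/13
merge 5/13 + 8/13 → 1
L = 47/143 + 8/13 + 1 = 278/143 ≈ 1.944 bits/symbol.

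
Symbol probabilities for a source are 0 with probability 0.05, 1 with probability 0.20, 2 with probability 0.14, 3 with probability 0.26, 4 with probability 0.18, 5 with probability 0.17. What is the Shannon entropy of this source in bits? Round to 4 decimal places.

H = −Σ pᵢ log₂ pᵢ.
−0.05·log₂(0.05) = 0.2161
−0.20·log₂(0.20) = 0.4644
−0.14·log₂(0.14) = 0.3971
−0.26·log₂(0.26) = 0.5053
−0.18·log₂(0.18) = 0.4453
−0.17·log₂(0.17) = 0.4346
Sum ≈ 2.4628 → 2.4628 bits.

2.4628 bits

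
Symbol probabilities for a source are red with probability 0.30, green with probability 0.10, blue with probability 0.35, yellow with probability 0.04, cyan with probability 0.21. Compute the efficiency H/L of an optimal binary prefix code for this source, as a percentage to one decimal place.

Entropy H = −Σ p log₂ p ≈ 2.0420 bits.
Huffman merges: 1/25+1/10→7/50; 7/50+21/100→7/20; 3/10+7/20→13/20; 7/20+13/20→1. L = 107/50 ≈ 2.1400.
Efficiency = H/L = 2.0420/2.1400 = 95.4%.

95.4%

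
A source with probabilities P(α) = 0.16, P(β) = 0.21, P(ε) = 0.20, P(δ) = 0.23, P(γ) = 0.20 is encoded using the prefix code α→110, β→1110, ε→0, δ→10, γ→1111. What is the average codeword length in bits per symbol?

2.78 bits/symbol

L̄ = Σ pᵢ·ℓᵢ = 0.16·3 + 0.21·4 + 0.20·1 + 0.23·2 + 0.20·4 = 2.78 bits/symbol.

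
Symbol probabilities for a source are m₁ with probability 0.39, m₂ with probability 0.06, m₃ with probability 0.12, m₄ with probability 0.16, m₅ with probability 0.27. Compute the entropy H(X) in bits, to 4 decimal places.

2.0734 bits

H = −Σ pᵢ log₂ pᵢ.
−0.39·log₂(0.39) = 0.5298
−0.06·log₂(0.06) = 0.2435
−0.12·log₂(0.12) = 0.3671
−0.16·log₂(0.16) = 0.4230
−0.27·log₂(0.27) = 0.5100
Sum ≈ 2.0734 → 2.0734 bits.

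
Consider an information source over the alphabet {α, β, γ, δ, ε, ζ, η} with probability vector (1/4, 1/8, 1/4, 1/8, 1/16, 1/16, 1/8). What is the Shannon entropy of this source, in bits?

Each probability is a power of 1/2, so log₂(1/p) is an integer.
H = Σ p·log₂(1/p) = 1/4·2 + 1/8·3 + 1/4·2 + 1/8·3 + 1/16·4 + 1/16·4 + 1/8·3 = 2.625 bits.

2.625 bits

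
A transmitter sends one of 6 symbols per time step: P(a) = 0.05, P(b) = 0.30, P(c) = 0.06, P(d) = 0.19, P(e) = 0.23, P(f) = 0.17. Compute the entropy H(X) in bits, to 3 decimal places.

2.358 bits

H = −Σ pᵢ log₂ pᵢ.
−0.05·log₂(0.05) = 0.2161
−0.30·log₂(0.30) = 0.5211
−0.06·log₂(0.06) = 0.2435
−0.19·log₂(0.19) = 0.4552
−0.23·log₂(0.23) = 0.4877
−0.17·log₂(0.17) = 0.4346
Sum ≈ 2.3582 → 2.358 bits.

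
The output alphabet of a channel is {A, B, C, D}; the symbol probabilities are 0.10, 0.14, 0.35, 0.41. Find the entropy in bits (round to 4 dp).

1.7868 bits

H = −Σ pᵢ log₂ pᵢ.
−0.10·log₂(0.10) = 0.3322
−0.14·log₂(0.14) = 0.3971
−0.35·log₂(0.35) = 0.5301
−0.41·log₂(0.41) = 0.5274
Sum ≈ 1.7868 → 1.7868 bits.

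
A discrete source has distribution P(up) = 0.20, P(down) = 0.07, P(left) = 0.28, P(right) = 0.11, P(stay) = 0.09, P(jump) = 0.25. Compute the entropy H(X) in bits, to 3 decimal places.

2.410 bits

H = −Σ pᵢ log₂ pᵢ.
−0.20·log₂(0.20) = 0.4644
−0.07·log₂(0.07) = 0.2686
−0.28·log₂(0.28) = 0.5142
−0.11·log₂(0.11) = 0.3503
−0.09·log₂(0.09) = 0.3127
−0.25·log₂(0.25) = 0.5000
Sum ≈ 2.4101 → 2.410 bits.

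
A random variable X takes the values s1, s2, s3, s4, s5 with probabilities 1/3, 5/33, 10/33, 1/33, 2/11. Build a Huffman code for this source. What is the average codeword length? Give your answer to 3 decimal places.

2.182 bits/symbol

Repeatedly combine the two least-probable nodes; the expected code length is the sum of the merged weights.
merge 1/33 + 5/33 → 2/11
merge 2/11 + 2/11 → 4/11
merge 10/33 + 1/3 → 7/11
merge 4/11 + 7/11 → 1
L = 2/11 + 4/11 + 7/11 + 1 = 24/11 ≈ 2.182 bits/symbol.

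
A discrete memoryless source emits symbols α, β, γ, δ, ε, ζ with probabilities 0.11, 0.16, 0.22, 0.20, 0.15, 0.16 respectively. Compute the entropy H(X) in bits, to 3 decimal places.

2.552 bits

H = −Σ pᵢ log₂ pᵢ.
−0.11·log₂(0.11) = 0.3503
−0.16·log₂(0.16) = 0.4230
−0.22·log₂(0.22) = 0.4806
−0.20·log₂(0.20) = 0.4644
−0.15·log₂(0.15) = 0.4105
−0.16·log₂(0.16) = 0.4230
Sum ≈ 2.5518 → 2.552 bits.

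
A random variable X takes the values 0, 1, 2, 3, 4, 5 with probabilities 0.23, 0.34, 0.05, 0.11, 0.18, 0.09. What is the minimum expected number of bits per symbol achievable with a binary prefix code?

2.39 bits/symbol

Repeatedly combine the two least-probable nodes; the expected code length is the sum of the merged weights.
merge 1/20 + 9/100 → 7/50
merge 11/100 + 7/50 → 1/4
merge 9/50 + 23/100 → 41/100
merge 1/4 + 17/50 → 59/100
merge 41/100 + 59/100 → 1
L = 7/50 + 1/4 + 41/100 + 59/100 + 1 = 239/100 = 2.39 bits/symbol.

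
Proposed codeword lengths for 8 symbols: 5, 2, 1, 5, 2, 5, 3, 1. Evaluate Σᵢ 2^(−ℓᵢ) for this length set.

1.71875

With common denominator 2^5 = 32: Σ 2^(−ℓᵢ) = 1/32 + 8/32 + 16/32 + 1/32 + 8/32 + 1/32 + 4/32 + 16/32 = 55/32 = 1.71875.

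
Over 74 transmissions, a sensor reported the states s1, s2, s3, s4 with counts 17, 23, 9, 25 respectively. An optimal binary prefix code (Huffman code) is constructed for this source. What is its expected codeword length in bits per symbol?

2 bits/symbol

Probabilities are the counts divided by 74.
Repeatedly combine the two least-probable nodes; the expected code length is the sum of the merged weights.
merge 9/74 + 17/74 → 13/37
merge 23/74 + 25/74 → 24/37
merge 13/37 + 24/37 → 1
L = 13/37 + 24/37 + 1 = 2 bits/symbol.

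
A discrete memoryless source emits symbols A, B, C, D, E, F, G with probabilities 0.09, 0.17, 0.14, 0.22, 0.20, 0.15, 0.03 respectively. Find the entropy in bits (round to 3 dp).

2.652 bits

H = −Σ pᵢ log₂ pᵢ.
−0.09·log₂(0.09) = 0.3127
−0.17·log₂(0.17) = 0.4346
−0.14·log₂(0.14) = 0.3971
−0.22·log₂(0.22) = 0.4806
−0.20·log₂(0.20) = 0.4644
−0.15·log₂(0.15) = 0.4105
−0.03·log₂(0.03) = 0.1518
Sum ≈ 2.6516 → 2.652 bits.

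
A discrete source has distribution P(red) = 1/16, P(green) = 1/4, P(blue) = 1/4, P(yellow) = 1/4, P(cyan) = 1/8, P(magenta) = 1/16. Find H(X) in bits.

2.375 bits

Each probability is a power of 1/2, so log₂(1/p) is an integer.
H = Σ p·log₂(1/p) = 1/16·4 + 1/4·2 + 1/4·2 + 1/4·2 + 1/8·3 + 1/16·4 = 2.375 bits.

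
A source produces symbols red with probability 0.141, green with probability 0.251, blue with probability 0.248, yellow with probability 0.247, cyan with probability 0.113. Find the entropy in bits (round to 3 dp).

2.252 bits

H = −Σ pᵢ log₂ pᵢ.
−0.141·log₂(0.141) = 0.3985
−0.251·log₂(0.251) = 0.5006
−0.248·log₂(0.248) = 0.4989
−0.247·log₂(0.247) = 0.4983
−0.113·log₂(0.113) = 0.3555
Sum ≈ 2.2517 → 2.252 bits.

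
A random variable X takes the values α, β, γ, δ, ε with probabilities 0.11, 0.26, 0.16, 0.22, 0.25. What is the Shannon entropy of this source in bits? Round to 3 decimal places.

H = −Σ pᵢ log₂ pᵢ.
−0.11·log₂(0.11) = 0.3503
−0.26·log₂(0.26) = 0.5053
−0.16·log₂(0.16) = 0.4230
−0.22·log₂(0.22) = 0.4806
−0.25·log₂(0.25) = 0.5000
Sum ≈ 2.2592 → 2.259 bits.

2.259 bits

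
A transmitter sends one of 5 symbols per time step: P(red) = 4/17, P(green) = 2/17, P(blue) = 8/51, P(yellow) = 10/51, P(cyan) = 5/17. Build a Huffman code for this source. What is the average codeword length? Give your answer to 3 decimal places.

2.275 bits/symbol

Repeatedly combine the two least-probable nodes; the expected code length is the sum of the merged weights.
merge 2/17 + 8/51 → 14/51
merge 10/51 + 4/17 → 22/51
merge 14/51 + 5/17 → 29/51
merge 22/51 + 29/51 → 1
L = 14/51 + 22/51 + 29/51 + 1 = 116/51 ≈ 2.275 bits/symbol.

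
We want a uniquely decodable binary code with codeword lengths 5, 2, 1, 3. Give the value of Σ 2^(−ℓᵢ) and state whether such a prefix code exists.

With common denominator 2^5 = 32: Σ 2^(−ℓᵢ) = 1/32 + 8/32 + 16/32 + 4/32 = 29/32 = 0.90625.
Kraft's inequality requires Σ ≤ 1; here Σ = 0.90625 ≤ 1, so such a prefix code exists.

0.90625; yes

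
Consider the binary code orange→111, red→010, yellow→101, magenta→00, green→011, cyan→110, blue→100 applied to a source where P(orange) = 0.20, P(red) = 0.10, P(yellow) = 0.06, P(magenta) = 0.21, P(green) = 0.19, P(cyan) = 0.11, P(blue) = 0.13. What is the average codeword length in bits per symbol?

2.79 bits/symbol

L̄ = Σ pᵢ·ℓᵢ = 0.20·3 + 0.10·3 + 0.06·3 + 0.21·2 + 0.19·3 + 0.11·3 + 0.13·3 = 2.79 bits/symbol.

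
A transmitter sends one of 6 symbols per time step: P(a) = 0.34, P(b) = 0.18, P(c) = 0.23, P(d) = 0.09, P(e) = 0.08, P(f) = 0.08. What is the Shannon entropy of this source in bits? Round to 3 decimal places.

2.358 bits

H = −Σ pᵢ log₂ pᵢ.
−0.34·log₂(0.34) = 0.5292
−0.18·log₂(0.18) = 0.4453
−0.23·log₂(0.23) = 0.4877
−0.09·log₂(0.09) = 0.3127
−0.08·log₂(0.08) = 0.2915
−0.08·log₂(0.08) = 0.2915
Sum ≈ 2.3578 → 2.358 bits.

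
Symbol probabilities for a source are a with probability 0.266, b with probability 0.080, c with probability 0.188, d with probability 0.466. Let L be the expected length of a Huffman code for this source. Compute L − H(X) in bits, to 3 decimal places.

0.036 bits

Entropy H = −Σ p log₂ p ≈ 1.7664 bits.
Huffman merges: 2/25+47/250→67/250; 133/500+67/250→267/500; 233/500+267/500→1. L = 901/500 ≈ 1.8020.
L − H = 1.8020 − 1.7664 = 0.036 bits.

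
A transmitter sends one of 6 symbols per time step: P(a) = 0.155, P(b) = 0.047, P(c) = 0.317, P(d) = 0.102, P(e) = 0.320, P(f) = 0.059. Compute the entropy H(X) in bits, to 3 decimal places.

2.252 bits

H = −Σ pᵢ log₂ pᵢ.
−0.155·log₂(0.155) = 0.4169
−0.047·log₂(0.047) = 0.2073
−0.317·log₂(0.317) = 0.5254
−0.102·log₂(0.102) = 0.3359
−0.320·log₂(0.320) = 0.5260
−0.059·log₂(0.059) = 0.2409
Sum ≈ 2.2525 → 2.252 bits.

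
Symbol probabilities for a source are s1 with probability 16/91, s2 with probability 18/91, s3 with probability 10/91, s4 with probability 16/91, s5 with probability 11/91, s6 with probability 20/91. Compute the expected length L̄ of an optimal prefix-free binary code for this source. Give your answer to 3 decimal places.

2.582 bits/symbol

Repeatedly combine the two least-probable nodes; the expected code length is the sum of the merged weights.
merge 10/91 + 11/91 → 3/13
merge 16/91 + 16/91 → 32/91
merge 18/91 + 20/91 → 38/91
merge 3/13 + 32/91 → 53/91
merge 38/91 + 53/91 → 1
L = 3/13 + 32/91 + 38/91 + 53/91 + 1 = 235/91 ≈ 2.582 bits/symbol.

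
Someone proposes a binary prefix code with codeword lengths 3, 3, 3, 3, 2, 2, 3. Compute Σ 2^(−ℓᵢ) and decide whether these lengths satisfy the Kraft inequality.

1.125; no

With common denominator 2^3 = 8: Σ 2^(−ℓᵢ) = 1/8 + 1/8 + 1/8 + 1/8 + 2/8 + 2/8 + 1/8 = 9/8 = 1.125.
Kraft's inequality requires Σ ≤ 1; here Σ = 1.125 > 1, so no such prefix code exists.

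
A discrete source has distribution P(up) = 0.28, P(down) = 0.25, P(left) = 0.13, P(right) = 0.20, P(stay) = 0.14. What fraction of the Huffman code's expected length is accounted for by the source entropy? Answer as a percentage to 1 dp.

99.5%

Entropy H = −Σ p log₂ p ≈ 2.2584 bits.
Huffman merges: 13/100+7/50→27/100; 1/5+1/4→9/20; 27/100+7/25→11/20; 9/20+11/20→1. L = 227/100 ≈ 2.2700.
Efficiency = H/L = 2.2584/2.2700 = 99.5%.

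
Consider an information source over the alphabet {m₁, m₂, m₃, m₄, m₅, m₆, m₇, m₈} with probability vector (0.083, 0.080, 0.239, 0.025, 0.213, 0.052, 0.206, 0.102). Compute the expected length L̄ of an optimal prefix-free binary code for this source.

2.761 bits/symbol

Repeatedly combine the two least-probable nodes; the expected code length is the sum of the merged weights.
merge 1/40 + 13/250 → 77/1000
merge 77/1000 + 2/25 → 157/1000
merge 83/1000 + 51/500 → 37/200
merge 157/1000 + 37/200 → 171/500
merge 103/500 + 213/1000 → 419/1000
merge 239/1000 + 171/500 → 581/1000
merge 419/1000 + 581/1000 → 1
L = 77/1000 + 157/1000 + 37/200 + 171/500 + 419/1000 + 581/1000 + 1 = 2761/1000 = 2.761 bits/symbol.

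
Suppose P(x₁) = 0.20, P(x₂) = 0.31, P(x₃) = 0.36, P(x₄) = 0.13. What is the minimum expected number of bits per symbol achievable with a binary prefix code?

1.97 bits/symbol

Repeatedly combine the two least-probable nodes; the expected code length is the sum of the merged weights.
merge 13/100 + 1/5 → 33/100
merge 31/100 + 33/100 → 16/25
merge 9/25 + 16/25 → 1
L = 33/100 + 16/25 + 1 = 197/100 = 1.97 bits/symbol.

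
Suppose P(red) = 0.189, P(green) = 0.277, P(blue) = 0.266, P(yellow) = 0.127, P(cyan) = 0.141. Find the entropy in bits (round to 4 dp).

H = −Σ pᵢ log₂ pᵢ.
−0.189·log₂(0.189) = 0.4543
−0.277·log₂(0.277) = 0.5130
−0.266·log₂(0.266) = 0.5082
−0.127·log₂(0.127) = 0.3781
−0.141·log₂(0.141) = 0.3985
Sum ≈ 2.2521 → 2.2521 bits.

2.2521 bits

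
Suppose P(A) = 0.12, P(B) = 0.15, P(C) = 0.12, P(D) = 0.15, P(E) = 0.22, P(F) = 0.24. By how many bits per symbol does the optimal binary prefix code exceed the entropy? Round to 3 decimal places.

0.010 bits

Entropy H = −Σ p log₂ p ≈ 2.5299 bits.
Huffman merges: 3/25+3/25→6/25; 3/20+3/20→3/10; 11/50+6/25→23/50; 6/25+3/10→27/50; 23/50+27/50→1. L = 127/50 ≈ 2.5400.
L − H = 2.5400 − 2.5299 = 0.010 bits.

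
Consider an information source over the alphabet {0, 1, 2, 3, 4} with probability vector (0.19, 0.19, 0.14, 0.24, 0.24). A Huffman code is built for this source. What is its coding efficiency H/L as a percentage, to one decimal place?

98.5%

Entropy H = −Σ p log₂ p ≈ 2.2958 bits.
Huffman merges: 7/50+19/100→33/100; 19/100+6/25→43/100; 6/25+33/100→57/100; 43/100+57/100→1. L = 233/100 ≈ 2.3300.
Efficiency = H/L = 2.2958/2.3300 = 98.5%.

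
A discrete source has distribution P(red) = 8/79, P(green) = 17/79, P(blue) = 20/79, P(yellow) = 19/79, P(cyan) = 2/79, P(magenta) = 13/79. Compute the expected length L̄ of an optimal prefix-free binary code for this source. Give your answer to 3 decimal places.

2.418 bits/symbol

Repeatedly combine the two least-probable nodes; the expected code length is the sum of the merged weights.
merge 2/79 + 8/79 → 10/79
merge 10/79 + 13/79 → 23/79
merge 17/79 + 19/79 → 36/79
merge 20/79 + 23/79 → 43/79
merge 36/79 + 43/79 → 1
L = 10/79 + 23/79 + 36/79 + 43/79 + 1 = 191/79 ≈ 2.418 bits/symbol.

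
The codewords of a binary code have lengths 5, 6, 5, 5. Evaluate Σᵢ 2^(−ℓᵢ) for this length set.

With common denominator 2^6 = 64: Σ 2^(−ℓᵢ) = 2/64 + 1/64 + 2/64 + 2/64 = 7/64 = 0.109375.

0.109375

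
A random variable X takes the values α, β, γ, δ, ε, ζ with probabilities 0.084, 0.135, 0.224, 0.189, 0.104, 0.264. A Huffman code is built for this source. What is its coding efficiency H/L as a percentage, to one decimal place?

98.6%

Entropy H = −Σ p log₂ p ≈ 2.4748 bits.
Huffman merges: 21/250+13/125→47/250; 27/200+47/250→323/1000; 189/1000+28/125→413/1000; 33/125+323/1000→587/1000; 413/1000+587/1000→1. L = 2511/1000 ≈ 2.5110.
Efficiency = H/L = 2.4748/2.5110 = 98.6%.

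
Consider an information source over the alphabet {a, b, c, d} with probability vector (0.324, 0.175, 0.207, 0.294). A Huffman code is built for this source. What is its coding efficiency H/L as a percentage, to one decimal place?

97.8%

Entropy H = −Σ p log₂ p ≈ 1.9565 bits.
Huffman merges: 7/40+207/1000→191/500; 147/500+81/250→309/500; 191/500+309/500→1. L = 2 ≈ 2.0000.
Efficiency = H/L = 1.9565/2.0000 = 97.8%.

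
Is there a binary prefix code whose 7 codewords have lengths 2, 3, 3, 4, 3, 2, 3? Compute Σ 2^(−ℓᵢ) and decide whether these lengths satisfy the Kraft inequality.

With common denominator 2^4 = 16: Σ 2^(−ℓᵢ) = 4/16 + 2/16 + 2/16 + 1/16 + 2/16 + 4/16 + 2/16 = 17/16 = 1.0625.
Kraft's inequality requires Σ ≤ 1; here Σ = 1.0625 > 1, so no such prefix code exists.

1.0625; no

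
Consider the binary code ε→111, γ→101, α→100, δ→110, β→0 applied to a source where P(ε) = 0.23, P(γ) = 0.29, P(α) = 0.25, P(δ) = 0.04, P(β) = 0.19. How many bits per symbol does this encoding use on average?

2.62 bits/symbol

L̄ = Σ pᵢ·ℓᵢ = 0.23·3 + 0.29·3 + 0.25·3 + 0.04·3 + 0.19·1 = 2.62 bits/symbol.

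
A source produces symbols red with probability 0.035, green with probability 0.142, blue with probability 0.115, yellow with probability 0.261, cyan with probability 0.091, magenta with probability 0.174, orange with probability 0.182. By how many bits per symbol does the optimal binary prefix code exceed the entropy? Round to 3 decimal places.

Entropy H = −Σ p log₂ p ≈ 2.6348 bits.
Huffman merges: 7/200+91/1000→63/500; 23/200+63/500→241/1000; 71/500+87/500→79/250; 91/500+241/1000→423/1000; 261/1000+79/250→577/1000; 423/1000+577/1000→1. L = 2683/1000 ≈ 2.6830.
L − H = 2.6830 − 2.6348 = 0.048 bits.

0.048 bits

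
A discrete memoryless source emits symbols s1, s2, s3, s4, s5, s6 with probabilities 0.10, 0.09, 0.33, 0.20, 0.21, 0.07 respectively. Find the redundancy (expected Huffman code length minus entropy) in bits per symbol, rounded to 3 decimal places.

Entropy H = −Σ p log₂ p ≈ 2.3784 bits.
Huffman merges: 7/100+9/100→4/25; 1/10+4/25→13/50; 1/5+21/100→41/100; 13/50+33/100→59/100; 41/100+59/100→1. L = 121/50 ≈ 2.4200.
L − H = 2.4200 − 2.3784 = 0.042 bits.

0.042 bits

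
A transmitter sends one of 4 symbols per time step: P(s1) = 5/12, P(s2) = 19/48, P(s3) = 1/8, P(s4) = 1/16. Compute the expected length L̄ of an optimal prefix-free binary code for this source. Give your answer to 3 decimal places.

Repeatedly combine the two least-probable nodes; the expected code length is the sum of the merged weights.
merge 1/16 + 1/8 → 3/16
merge 3/16 + 19/48 → 7/12
merge 5/12 + 7/12 → 1
L = 3/16 + 7/12 + 1 = 85/48 ≈ 1.771 bits/symbol.

1.771 bits/symbol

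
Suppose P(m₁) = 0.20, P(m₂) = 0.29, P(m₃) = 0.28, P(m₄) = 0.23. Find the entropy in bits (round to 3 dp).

H = −Σ pᵢ log₂ pᵢ.
−0.20·log₂(0.20) = 0.4644
−0.29·log₂(0.29) = 0.5179
−0.28·log₂(0.28) = 0.5142
−0.23·log₂(0.23) = 0.4877
Sum ≈ 1.9842 → 1.984 bits.

1.984 bits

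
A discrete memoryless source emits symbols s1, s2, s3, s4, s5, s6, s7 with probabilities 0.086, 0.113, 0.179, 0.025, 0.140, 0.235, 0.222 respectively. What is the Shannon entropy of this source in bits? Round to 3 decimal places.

H = −Σ pᵢ log₂ pᵢ.
−0.086·log₂(0.086) = 0.3044
−0.113·log₂(0.113) = 0.3555
−0.179·log₂(0.179) = 0.4443
−0.025·log₂(0.025) = 0.1330
−0.140·log₂(0.140) = 0.3971
−0.235·log₂(0.235) = 0.4910
−0.222·log₂(0.222) = 0.4820
Sum ≈ 2.6073 → 2.607 bits.

2.607 bits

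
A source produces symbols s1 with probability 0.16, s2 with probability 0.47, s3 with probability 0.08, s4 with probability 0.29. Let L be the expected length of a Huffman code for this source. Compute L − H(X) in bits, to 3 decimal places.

Entropy H = −Σ p log₂ p ≈ 1.7444 bits.
Huffman merges: 2/25+4/25→6/25; 6/25+29/100→53/100; 47/100+53/100→1. L = 177/100 ≈ 1.7700.
L − H = 1.7700 − 1.7444 = 0.026 bits.

0.026 bits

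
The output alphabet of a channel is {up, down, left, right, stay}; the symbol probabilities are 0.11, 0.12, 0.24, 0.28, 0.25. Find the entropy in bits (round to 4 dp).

2.2257 bits

H = −Σ pᵢ log₂ pᵢ.
−0.11·log₂(0.11) = 0.3503
−0.12·log₂(0.12) = 0.3671
−0.24·log₂(0.24) = 0.4941
−0.28·log₂(0.28) = 0.5142
−0.25·log₂(0.25) = 0.5000
Sum ≈ 2.2257 → 2.2257 bits.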